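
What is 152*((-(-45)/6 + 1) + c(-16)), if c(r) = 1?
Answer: 1444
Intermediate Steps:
152*((-(-45)/6 + 1) + c(-16)) = 152*((-(-45)/6 + 1) + 1) = 152*((-5*(-3/2) + 1) + 1) = 152*((15/2 + 1) + 1) = 152*(17/2 + 1) = 152*(19/2) = 1444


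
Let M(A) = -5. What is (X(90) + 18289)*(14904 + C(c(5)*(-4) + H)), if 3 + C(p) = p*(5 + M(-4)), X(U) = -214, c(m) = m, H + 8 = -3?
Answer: 269335575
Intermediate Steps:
H = -11 (H = -8 - 3 = -11)
C(p) = -3 (C(p) = -3 + p*(5 - 5) = -3 + p*0 = -3 + 0 = -3)
(X(90) + 18289)*(14904 + C(c(5)*(-4) + H)) = (-214 + 18289)*(14904 - 3) = 18075*14901 = 269335575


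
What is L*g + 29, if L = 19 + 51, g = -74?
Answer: -5151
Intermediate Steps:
L = 70
L*g + 29 = 70*(-74) + 29 = -5180 + 29 = -5151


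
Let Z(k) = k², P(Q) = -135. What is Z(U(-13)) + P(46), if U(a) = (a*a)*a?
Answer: 4826674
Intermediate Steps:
U(a) = a³ (U(a) = a²*a = a³)
Z(U(-13)) + P(46) = ((-13)³)² - 135 = (-2197)² - 135 = 4826809 - 135 = 4826674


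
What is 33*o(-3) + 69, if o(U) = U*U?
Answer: 366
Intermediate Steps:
o(U) = U**2
33*o(-3) + 69 = 33*(-3)**2 + 69 = 33*9 + 69 = 297 + 69 = 366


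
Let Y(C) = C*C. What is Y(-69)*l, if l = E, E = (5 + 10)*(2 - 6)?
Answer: -285660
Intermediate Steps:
Y(C) = C²
E = -60 (E = 15*(-4) = -60)
l = -60
Y(-69)*l = (-69)²*(-60) = 4761*(-60) = -285660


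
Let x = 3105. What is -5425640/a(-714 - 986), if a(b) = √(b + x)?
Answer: -1085128*√1405/281 ≈ -1.4475e+5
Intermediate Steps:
a(b) = √(3105 + b) (a(b) = √(b + 3105) = √(3105 + b))
-5425640/a(-714 - 986) = -5425640/√(3105 + (-714 - 986)) = -5425640/√(3105 - 1700) = -5425640*√1405/1405 = -1085128*√1405/281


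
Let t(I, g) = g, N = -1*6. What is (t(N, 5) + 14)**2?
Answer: 361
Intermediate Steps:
N = -6
(t(N, 5) + 14)**2 = (5 + 14)**2 = 19**2 = 361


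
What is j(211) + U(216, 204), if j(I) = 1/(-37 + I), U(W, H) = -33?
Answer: -5741/174 ≈ -32.994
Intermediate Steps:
j(211) + U(216, 204) = 1/(-37 + 211) - 33 = 1/174 - 33 = -5741/174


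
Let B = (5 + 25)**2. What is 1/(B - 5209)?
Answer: -1/4309 ≈ -0.00023207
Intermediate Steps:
B = 900 (B = 30**2 = 900)
1/(B - 5209) = 1/(900 - 5209) = 1/(-4309) = -1/4309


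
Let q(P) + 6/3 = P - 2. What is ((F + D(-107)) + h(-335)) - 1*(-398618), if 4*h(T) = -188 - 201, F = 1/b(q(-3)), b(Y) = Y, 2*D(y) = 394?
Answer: 11164093/28 ≈ 3.9872e+5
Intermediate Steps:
D(y) = 197 (D(y) = (½)*394 = 197)
q(P) = -4 + P (q(P) = -2 + (P - 2) = -2 + (-2 + P) = -4 + P)
F = -⅐ (F = 1/(-4 - 3) = 1/(-7) = -⅐ ≈ -0.14286)
h(T) = -389/4 (h(T) = (-188 - 201)/4 = (¼)*(-389) = -389/4)
((F + D(-107)) + h(-335)) - 1*(-398618) = ((-⅐ + 197) - 389/4) - 1*(-398618) = (1378/7 - 389/4) + 398618 = 2789/28 + 398618 = 11164093/28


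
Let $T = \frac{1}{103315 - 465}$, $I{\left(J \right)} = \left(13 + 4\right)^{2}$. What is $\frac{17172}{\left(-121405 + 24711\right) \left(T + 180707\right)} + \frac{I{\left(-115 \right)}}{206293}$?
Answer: $\frac{60447868127781}{43178982677593997} \approx 0.0013999$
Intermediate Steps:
$I{\left(J \right)} = 289$ ($I{\left(J \right)} = 17^{2} = 289$)
$T = \frac{1}{102850} \approx 9.7229 \cdot 10^{-6}$
$\frac{17172}{\left(-121405 + 24711\right) \left(T + 180707\right)} + \frac{I{\left(-115 \right)}}{206293} = \frac{17172}{\left(-121405 + 24711\right) \left(\frac{1}{102850} + 180707\right)} + \frac{289}{206293} = \frac{17172}{\left(-96694\right) \frac{18585714951}{102850}} + 289 \cdot \frac{1}{206293} = \frac{17172}{- \frac{898563560735997}{51425}} + \frac{289}{206293} = 17172 \left(- \frac{51425}{898563560735997}\right) + \frac{289}{206293} = - \frac{205700}{209309005529} + \frac{289}{206293} = \frac{60447868127781}{43178982677593997}$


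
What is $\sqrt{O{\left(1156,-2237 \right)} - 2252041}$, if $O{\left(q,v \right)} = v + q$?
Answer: $i \sqrt{2253122} \approx 1501.0 i$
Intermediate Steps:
$O{\left(q,v \right)} = q + v$
$\sqrt{O{\left(1156,-2237 \right)} - 2252041} = \sqrt{\left(1156 - 2237\right) - 2252041} = \sqrt{-1081 - 2252041} = \sqrt{-2253122} = i \sqrt{2253122}$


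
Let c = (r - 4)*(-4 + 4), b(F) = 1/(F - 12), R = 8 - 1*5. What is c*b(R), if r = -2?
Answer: 0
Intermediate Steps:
R = 3 (R = 8 - 5 = 3)
b(F) = 1/(-12 + F)
c = 0 (c = (-2 - 4)*(-4 + 4) = -6*0 = 0)
c*b(R) = 0/(-12 + 3) = 0/(-9) = 0*(-1/9) = 0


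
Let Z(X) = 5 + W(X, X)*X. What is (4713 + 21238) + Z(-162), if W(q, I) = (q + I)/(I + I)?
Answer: 25794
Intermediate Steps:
W(q, I) = (I + q)/(2*I) (W(q, I) = (I + q)/((2*I)) = (I + q)*(1/(2*I)) = (I + q)/(2*I))
Z(X) = 5 + X (Z(X) = 5 + ((X + X)/(2*X))*X = 5 + ((2*X)/(2*X))*X = 5 + 1*X = 5 + X)
(4713 + 21238) + Z(-162) = (4713 + 21238) + (5 - 162) = 25951 - 157 = 25794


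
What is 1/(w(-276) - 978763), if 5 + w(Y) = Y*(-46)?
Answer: -1/966072 ≈ -1.0351e-6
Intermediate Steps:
w(Y) = -5 - 46*Y (w(Y) = -5 + Y*(-46) = -5 - 46*Y)
1/(w(-276) - 978763) = 1/((-5 - 46*(-276)) - 978763) = 1/((-5 + 12696) - 978763) = 1/(12691 - 978763) = 1/(-966072) = -1/966072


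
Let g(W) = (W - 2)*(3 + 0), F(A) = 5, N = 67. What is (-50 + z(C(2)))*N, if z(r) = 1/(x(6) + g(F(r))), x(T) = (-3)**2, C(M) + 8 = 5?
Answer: -60233/18 ≈ -3346.3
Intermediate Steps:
C(M) = -3 (C(M) = -8 + 5 = -3)
x(T) = 9
g(W) = -6 + 3*W (g(W) = (-2 + W)*3 = -6 + 3*W)
z(r) = 1/18 (z(r) = 1/(9 + (-6 + 3*5)) = 1/(9 + (-6 + 15)) = 1/(9 + 9) = 1/18)
(-50 + z(C(2)))*N = (-50 + 1/18)*67 = -899/18*67 = -60233/18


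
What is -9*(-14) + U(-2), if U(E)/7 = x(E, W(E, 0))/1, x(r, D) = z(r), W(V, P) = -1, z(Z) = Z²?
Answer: 154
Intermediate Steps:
x(r, D) = r²
U(E) = 7*E² (U(E) = 7*(E²/1) = 7*(E²*1) = 7*E²)
-9*(-14) + U(-2) = -9*(-14) + 7*(-2)² = 126 + 7*4 = 126 + 28 = 154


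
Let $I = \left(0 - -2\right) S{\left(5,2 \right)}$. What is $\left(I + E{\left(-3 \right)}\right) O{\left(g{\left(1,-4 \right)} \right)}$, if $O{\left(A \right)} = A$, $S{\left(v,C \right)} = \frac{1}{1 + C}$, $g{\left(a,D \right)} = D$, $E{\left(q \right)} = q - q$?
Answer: $- \frac{8}{3} \approx -2.6667$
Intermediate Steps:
$E{\left(q \right)} = 0$
$I = \frac{2}{3}$ ($I = \frac{0 - -2}{1 + 2} = \frac{0 + 2}{3} = 2 \cdot \frac{1}{3} = \frac{2}{3} \approx 0.66667$)
$\left(I + E{\left(-3 \right)}\right) O{\left(g{\left(1,-4 \right)} \right)} = \left(\frac{2}{3} + 0\right) \left(-4\right) = \frac{2}{3} \left(-4\right) = - \frac{8}{3}$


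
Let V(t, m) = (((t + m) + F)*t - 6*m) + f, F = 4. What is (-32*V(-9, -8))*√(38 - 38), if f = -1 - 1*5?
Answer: 0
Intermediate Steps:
f = -6 (f = -1 - 5 = -6)
V(t, m) = -6 - 6*m + t*(4 + m + t) (V(t, m) = (((t + m) + 4)*t - 6*m) - 6 = (((m + t) + 4)*t - 6*m) - 6 = ((4 + m + t)*t - 6*m) - 6 = (t*(4 + m + t) - 6*m) - 6 = (-6*m + t*(4 + m + t)) - 6 = -6 - 6*m + t*(4 + m + t))
(-32*V(-9, -8))*√(38 - 38) = (-32*(-6 + (-9)² - 6*(-8) + 4*(-9) - 8*(-9)))*√(38 - 38) = (-32*(-6 + 81 + 48 - 36 + 72))*√0 = -32*159*0 = -5088*0 = 0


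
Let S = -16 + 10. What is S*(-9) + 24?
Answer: 78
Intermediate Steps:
S = -6
S*(-9) + 24 = -6*(-9) + 24 = 54 + 24 = 78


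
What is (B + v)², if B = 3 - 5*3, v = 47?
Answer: 1225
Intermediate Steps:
B = -12 (B = 3 - 15 = -12)
(B + v)² = (-12 + 47)² = 35² = 1225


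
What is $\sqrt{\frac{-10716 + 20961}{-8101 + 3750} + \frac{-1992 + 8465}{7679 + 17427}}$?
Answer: $\frac{i \sqrt{25020219486163082}}{109236206} \approx 1.448 i$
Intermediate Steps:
$\sqrt{\frac{-10716 + 20961}{-8101 + 3750} + \frac{-1992 + 8465}{7679 + 17427}} = \sqrt{\frac{10245}{-4351} + \frac{6473}{25106}} = \sqrt{10245 \left(- \frac{1}{4351}\right) + 6473 \cdot \frac{1}{25106}} = \sqrt{- \frac{10245}{4351} + \frac{6473}{25106}} = \sqrt{- \frac{229046947}{109236206}} = \frac{i \sqrt{25020219486163082}}{109236206}$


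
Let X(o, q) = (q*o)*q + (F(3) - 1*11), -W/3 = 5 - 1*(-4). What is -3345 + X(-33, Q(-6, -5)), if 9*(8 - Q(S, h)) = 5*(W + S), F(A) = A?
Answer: -78710/3 ≈ -26237.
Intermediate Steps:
W = -27 (W = -3*(5 - 1*(-4)) = -3*(5 + 4) = -3*9 = -27)
Q(S, h) = 23 - 5*S/9 (Q(S, h) = 8 - 5*(-27 + S)/9 = 8 - (-135 + 5*S)/9 = 8 + (15 - 5*S/9) = 23 - 5*S/9)
X(o, q) = -8 + o*q**2 (X(o, q) = (q*o)*q + (3 - 1*11) = (o*q)*q + (3 - 11) = o*q**2 - 8 = -8 + o*q**2)
-3345 + X(-33, Q(-6, -5)) = -3345 + (-8 - 33*(23 - 5/9*(-6))**2) = -3345 + (-8 - 33*(23 + 10/3)**2) = -3345 + (-8 - 33*(79/3)**2) = -3345 + (-8 - 33*6241/9) = -3345 + (-8 - 68651/3) = -3345 - 68675/3 = -78710/3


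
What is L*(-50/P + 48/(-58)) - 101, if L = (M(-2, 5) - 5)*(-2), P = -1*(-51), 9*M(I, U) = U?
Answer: -1558331/13311 ≈ -117.07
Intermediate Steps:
M(I, U) = U/9
P = 51
L = 80/9 (L = ((1/9)*5 - 5)*(-2) = (5/9 - 5)*(-2) = -40/9*(-2) = 80/9 ≈ 8.8889)
L*(-50/P + 48/(-58)) - 101 = 80*(-50/51 + 48/(-58))/9 - 101 = 80*(-50*1/51 + 48*(-1/58))/9 - 101 = 80*(-50/51 - 24/29)/9 - 101 = (80/9)*(-2674/1479) - 101 = -213920/13311 - 101 = -1558331/13311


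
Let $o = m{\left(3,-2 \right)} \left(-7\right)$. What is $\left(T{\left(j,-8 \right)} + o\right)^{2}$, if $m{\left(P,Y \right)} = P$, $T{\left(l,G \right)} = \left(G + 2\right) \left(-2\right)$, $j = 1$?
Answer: $81$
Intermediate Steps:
$T{\left(l,G \right)} = -4 - 2 G$ ($T{\left(l,G \right)} = \left(2 + G\right) \left(-2\right) = -4 - 2 G$)
$o = -21$ ($o = 3 \left(-7\right) = -21$)
$\left(T{\left(j,-8 \right)} + o\right)^{2} = \left(\left(-4 - -16\right) - 21\right)^{2} = \left(\left(-4 + 16\right) - 21\right)^{2} = \left(12 - 21\right)^{2} = \left(-9\right)^{2} = 81$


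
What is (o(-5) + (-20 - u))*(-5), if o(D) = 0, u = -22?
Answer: -10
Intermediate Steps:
(o(-5) + (-20 - u))*(-5) = (0 + (-20 - 1*(-22)))*(-5) = (0 + (-20 + 22))*(-5) = (0 + 2)*(-5) = 2*(-5) = -10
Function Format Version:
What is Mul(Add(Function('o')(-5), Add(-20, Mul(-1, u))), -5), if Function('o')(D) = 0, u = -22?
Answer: -10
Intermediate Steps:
Mul(Add(Function('o')(-5), Add(-20, Mul(-1, u))), -5) = Mul(Add(0, Add(-20, Mul(-1, -22))), -5) = Mul(Add(0, Add(-20, 22)), -5) = Mul(Add(0, 2), -5) = Mul(2, -5) = -10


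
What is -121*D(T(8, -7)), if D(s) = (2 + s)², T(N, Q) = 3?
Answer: -3025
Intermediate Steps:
-121*D(T(8, -7)) = -121*(2 + 3)² = -121*5² = -121*25 = -3025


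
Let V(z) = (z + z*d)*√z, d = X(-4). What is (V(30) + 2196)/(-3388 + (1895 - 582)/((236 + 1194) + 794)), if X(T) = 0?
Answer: -4883904/7533599 - 66720*√30/7533599 ≈ -0.69679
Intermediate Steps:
d = 0
V(z) = z^(3/2) (V(z) = (z + z*0)*√z = (z + 0)*√z = z*√z = z^(3/2))
(V(30) + 2196)/(-3388 + (1895 - 582)/((236 + 1194) + 794)) = (30^(3/2) + 2196)/(-3388 + (1895 - 582)/((236 + 1194) + 794)) = (30*√30 + 2196)/(-3388 + 1313/(1430 + 794)) = (2196 + 30*√30)/(-3388 + 1313/2224) = (2196 + 30*√30)/(-7533599/2224) = (2196 + 30*√30)*(-2224/7533599) = -4883904/7533599 - 66720*√30/7533599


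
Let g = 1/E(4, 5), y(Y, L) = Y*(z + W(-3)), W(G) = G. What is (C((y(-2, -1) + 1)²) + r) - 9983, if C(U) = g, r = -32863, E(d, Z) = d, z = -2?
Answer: -171383/4 ≈ -42846.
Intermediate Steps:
y(Y, L) = -5*Y (y(Y, L) = Y*(-2 - 3) = Y*(-5) = -5*Y)
g = ¼ (g = 1/4 = ¼ ≈ 0.25000)
C(U) = ¼
(C((y(-2, -1) + 1)²) + r) - 9983 = (¼ - 32863) - 9983 = -131451/4 - 9983 = -171383/4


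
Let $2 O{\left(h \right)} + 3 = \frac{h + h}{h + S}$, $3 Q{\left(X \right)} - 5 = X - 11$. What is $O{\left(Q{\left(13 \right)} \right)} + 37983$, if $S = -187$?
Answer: $\frac{10520872}{277} \approx 37982.0$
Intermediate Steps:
$Q{\left(X \right)} = -2 + \frac{X}{3}$ ($Q{\left(X \right)} = \frac{5}{3} + \frac{X - 11}{3} = \frac{5}{3} + \frac{-11 + X}{3} = \frac{5}{3} + \left(- \frac{11}{3} + \frac{X}{3}\right) = -2 + \frac{X}{3}$)
$O{\left(h \right)} = - \frac{3}{2} + \frac{h}{-187 + h}$ ($O{\left(h \right)} = - \frac{3}{2} + \frac{\left(h + h\right) \frac{1}{h - 187}}{2} = - \frac{3}{2} + \frac{2 h \frac{1}{-187 + h}}{2} = - \frac{3}{2} + \frac{h}{-187 + h}$)
$O{\left(Q{\left(13 \right)} \right)} + 37983 = \frac{561 - \left(-2 + \frac{1}{3} \cdot 13\right)}{2 \left(-187 + \left(-2 + \frac{1}{3} \cdot 13\right)\right)} + 37983 = \frac{561 - \left(-2 + \frac{13}{3}\right)}{2 \left(-187 + \left(-2 + \frac{13}{3}\right)\right)} + 37983 = \frac{561 - \frac{7}{3}}{2 \left(-187 + \frac{7}{3}\right)} + 37983 = \frac{561 - \frac{7}{3}}{2 \left(- \frac{554}{3}\right)} + 37983 = \frac{1}{2} \left(- \frac{3}{554}\right) \frac{1676}{3} + 37983 = - \frac{419}{277} + 37983 = \frac{10520872}{277}$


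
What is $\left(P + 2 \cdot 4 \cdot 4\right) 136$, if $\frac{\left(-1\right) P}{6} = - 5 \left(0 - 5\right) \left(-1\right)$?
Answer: $24752$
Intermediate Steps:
$P = 150$ ($P = - 6 - 5 \left(0 - 5\right) \left(-1\right) = - 6 \left(-5\right) \left(-5\right) \left(-1\right) = - 6 \cdot 25 \left(-1\right) = \left(-6\right) \left(-25\right) = 150$)
$\left(P + 2 \cdot 4 \cdot 4\right) 136 = \left(150 + 2 \cdot 4 \cdot 4\right) 136 = \left(150 + 8 \cdot 4\right) 136 = \left(150 + 32\right) 136 = 182 \cdot 136 = 24752$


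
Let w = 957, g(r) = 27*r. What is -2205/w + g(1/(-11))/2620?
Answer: -1926483/835780 ≈ -2.3050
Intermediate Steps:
-2205/w + g(1/(-11))/2620 = -2205/957 + (27/(-11))/2620 = -2205*1/957 + (27*(-1/11))*(1/2620) = -735/319 - 27/11*1/2620 = -735/319 - 27/28820 = -1926483/835780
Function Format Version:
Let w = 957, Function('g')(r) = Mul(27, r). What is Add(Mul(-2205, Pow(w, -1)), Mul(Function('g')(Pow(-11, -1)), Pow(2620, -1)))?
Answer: Rational(-1926483, 835780) ≈ -2.3050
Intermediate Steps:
Add(Mul(-2205, Pow(w, -1)), Mul(Function('g')(Pow(-11, -1)), Pow(2620, -1))) = Add(Mul(-2205, Pow(957, -1)), Mul(Mul(27, Pow(-11, -1)), Pow(2620, -1))) = Add(Mul(-2205, Rational(1, 957)), Mul(Mul(27, Rational(-1, 11)), Rational(1, 2620))) = Add(Rational(-735, 319), Mul(Rational(-27, 11), Rational(1, 2620))) = Add(Rational(-735, 319), Rational(-27, 28820)) = Rational(-1926483, 835780)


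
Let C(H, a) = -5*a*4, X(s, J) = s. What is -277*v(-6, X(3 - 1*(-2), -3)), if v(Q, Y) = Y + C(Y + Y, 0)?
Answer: -1385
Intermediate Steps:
C(H, a) = -20*a
v(Q, Y) = Y (v(Q, Y) = Y - 20*0 = Y + 0 = Y)
-277*v(-6, X(3 - 1*(-2), -3)) = -277*(3 - 1*(-2)) = -277*(3 + 2) = -277*5 = -1385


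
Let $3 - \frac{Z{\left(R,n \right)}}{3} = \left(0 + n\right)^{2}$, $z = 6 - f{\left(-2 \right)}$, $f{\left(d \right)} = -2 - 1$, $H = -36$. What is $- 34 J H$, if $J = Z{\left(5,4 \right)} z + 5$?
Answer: $-423504$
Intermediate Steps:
$f{\left(d \right)} = -3$
$z = 9$ ($z = 6 - -3 = 6 + 3 = 9$)
$Z{\left(R,n \right)} = 9 - 3 n^{2}$ ($Z{\left(R,n \right)} = 9 - 3 \left(0 + n\right)^{2} = 9 - 3 n^{2}$)
$J = -346$ ($J = \left(9 - 3 \cdot 4^{2}\right) 9 + 5 = \left(9 - 48\right) 9 + 5 = \left(-39\right) 9 + 5 = -351 + 5 = -346$)
$- 34 J H = \left(-34\right) \left(-346\right) \left(-36\right) = 11764 \left(-36\right) = -423504$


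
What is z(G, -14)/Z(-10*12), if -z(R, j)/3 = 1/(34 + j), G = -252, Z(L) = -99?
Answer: 1/660 ≈ 0.0015152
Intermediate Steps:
z(R, j) = -3/(34 + j)
z(G, -14)/Z(-10*12) = -3/(34 - 14)/(-99) = -3/20*(-1/99) = 1/660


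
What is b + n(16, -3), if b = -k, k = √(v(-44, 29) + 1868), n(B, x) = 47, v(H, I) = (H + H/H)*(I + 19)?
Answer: 47 - 14*I ≈ 47.0 - 14.0*I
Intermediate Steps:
v(H, I) = (1 + H)*(19 + I) (v(H, I) = (H + 1)*(19 + I) = (1 + H)*(19 + I))
k = 14*I (k = √((19 + 29 + 19*(-44) - 44*29) + 1868) = √((19 + 29 - 836 - 1276) + 1868) = √(-2064 + 1868) = √(-196) = 14*I ≈ 14.0*I)
b = -14*I ≈ -14.0*I
b + n(16, -3) = -14*I + 47 = 47 - 14*I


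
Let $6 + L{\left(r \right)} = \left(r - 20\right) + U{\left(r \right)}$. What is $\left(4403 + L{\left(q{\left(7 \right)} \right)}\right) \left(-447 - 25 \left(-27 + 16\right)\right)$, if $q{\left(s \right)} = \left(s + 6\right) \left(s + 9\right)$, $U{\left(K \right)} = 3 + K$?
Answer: $-824912$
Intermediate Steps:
$q{\left(s \right)} = \left(6 + s\right) \left(9 + s\right)$
$L{\left(r \right)} = -23 + 2 r$ ($L{\left(r \right)} = -6 + \left(\left(r - 20\right) + \left(3 + r\right)\right) = -6 + \left(\left(-20 + r\right) + \left(3 + r\right)\right) = -6 + \left(-17 + 2 r\right) = -23 + 2 r$)
$\left(4403 + L{\left(q{\left(7 \right)} \right)}\right) \left(-447 - 25 \left(-27 + 16\right)\right) = \left(4403 - \left(23 - 2 \left(54 + 7^{2} + 15 \cdot 7\right)\right)\right) \left(-447 - 25 \left(-27 + 16\right)\right) = \left(4403 - \left(23 - 2 \left(54 + 49 + 105\right)\right)\right) \left(-447 - -275\right) = \left(4403 + \left(-23 + 2 \cdot 208\right)\right) \left(-447 + 275\right) = \left(4403 + \left(-23 + 416\right)\right) \left(-172\right) = \left(4403 + 393\right) \left(-172\right) = 4796 \left(-172\right) = -824912$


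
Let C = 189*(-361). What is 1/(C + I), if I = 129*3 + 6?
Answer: -1/67836 ≈ -1.4741e-5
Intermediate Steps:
I = 393 (I = 387 + 6 = 393)
C = -68229
1/(C + I) = 1/(-68229 + 393) = 1/(-67836) = -1/67836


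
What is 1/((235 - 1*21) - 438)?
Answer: -1/224 ≈ -0.0044643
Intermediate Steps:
1/((235 - 1*21) - 438) = 1/((235 - 21) - 438) = 1/(214 - 438) = 1/(-224) = -1/224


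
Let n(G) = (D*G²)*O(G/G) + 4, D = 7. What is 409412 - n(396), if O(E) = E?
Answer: -688304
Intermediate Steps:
n(G) = 4 + 7*G² (n(G) = (7*G²)*(G/G) + 4 = (7*G²)*1 + 4 = 7*G² + 4 = 4 + 7*G²)
409412 - n(396) = 409412 - (4 + 7*396²) = 409412 - (4 + 7*156816) = 409412 - (4 + 1097712) = 409412 - 1*1097716 = 409412 - 1097716 = -688304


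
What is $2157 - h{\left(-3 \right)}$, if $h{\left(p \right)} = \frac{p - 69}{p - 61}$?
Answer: $\frac{17247}{8} \approx 2155.9$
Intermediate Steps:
$h{\left(p \right)} = \frac{-69 + p}{-61 + p}$
$2157 - h{\left(-3 \right)} = 2157 - \frac{-69 - 3}{-61 - 3} = 2157 - \frac{1}{-64} \left(-72\right) = 2157 - \left(- \frac{1}{64}\right) \left(-72\right) = 2157 - \frac{9}{8} = \frac{17247}{8}$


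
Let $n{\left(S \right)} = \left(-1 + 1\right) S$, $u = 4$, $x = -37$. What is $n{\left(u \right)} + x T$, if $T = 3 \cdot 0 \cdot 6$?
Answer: $0$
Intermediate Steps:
$n{\left(S \right)} = 0$ ($n{\left(S \right)} = 0 S = 0$)
$T = 0$ ($T = 0 \cdot 6 = 0$)
$n{\left(u \right)} + x T = 0 - 0 = 0 + 0 = 0$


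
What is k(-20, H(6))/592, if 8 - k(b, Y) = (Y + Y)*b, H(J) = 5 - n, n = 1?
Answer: 21/74 ≈ 0.28378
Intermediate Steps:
H(J) = 4 (H(J) = 5 - 1*1 = 5 - 1 = 4)
k(b, Y) = 8 - 2*Y*b (k(b, Y) = 8 - (Y + Y)*b = 8 - 2*Y*b)
k(-20, H(6))/592 = (8 - 2*4*(-20))/592 = (8 + 160)*(1/592) = 168*(1/592) = 21/74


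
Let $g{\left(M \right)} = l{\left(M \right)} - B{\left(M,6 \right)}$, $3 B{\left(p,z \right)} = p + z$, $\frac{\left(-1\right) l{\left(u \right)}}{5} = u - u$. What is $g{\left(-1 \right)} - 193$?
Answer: $- \frac{584}{3} \approx -194.67$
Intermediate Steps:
$l{\left(u \right)} = 0$ ($l{\left(u \right)} = - 5 \left(u - u\right) = \left(-5\right) 0 = 0$)
$B{\left(p,z \right)} = \frac{p}{3} + \frac{z}{3}$ ($B{\left(p,z \right)} = \frac{p + z}{3} = \frac{p}{3} + \frac{z}{3}$)
$g{\left(M \right)} = -2 - \frac{M}{3}$ ($g{\left(M \right)} = 0 - \left(\frac{M}{3} + \frac{1}{3} \cdot 6\right) = 0 - \left(\frac{M}{3} + 2\right) = 0 - \left(2 + \frac{M}{3}\right) = -2 - \frac{M}{3}$)
$g{\left(-1 \right)} - 193 = \left(-2 - - \frac{1}{3}\right) - 193 = \left(-2 + \frac{1}{3}\right) - 193 = - \frac{5}{3} - 193 = - \frac{584}{3}$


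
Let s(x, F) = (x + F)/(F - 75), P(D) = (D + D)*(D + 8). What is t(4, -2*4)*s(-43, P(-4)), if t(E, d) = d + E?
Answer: -300/107 ≈ -2.8037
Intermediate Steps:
t(E, d) = E + d
P(D) = 2*D*(8 + D) (P(D) = (2*D)*(8 + D) = 2*D*(8 + D))
s(x, F) = (F + x)/(-75 + F)
t(4, -2*4)*s(-43, P(-4)) = (4 - 2*4)*((2*(-4)*(8 - 4) - 43)/(-75 + 2*(-4)*(8 - 4))) = (4 - 8)*((2*(-4)*4 - 43)/(-75 + 2*(-4)*4)) = -4*(-32 - 43)/(-75 - 32) = -4*(-75)/(-107) = -(-4)*(-75)/107 = -4*75/107 = -300/107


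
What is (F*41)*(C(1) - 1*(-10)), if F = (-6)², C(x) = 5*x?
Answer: 22140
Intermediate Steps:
F = 36
(F*41)*(C(1) - 1*(-10)) = (36*41)*(5*1 - 1*(-10)) = 1476*(5 + 10) = 1476*15 = 22140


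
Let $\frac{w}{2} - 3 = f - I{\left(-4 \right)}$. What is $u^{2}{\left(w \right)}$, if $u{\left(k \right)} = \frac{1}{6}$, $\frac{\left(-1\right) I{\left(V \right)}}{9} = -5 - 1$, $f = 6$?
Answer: $\frac{1}{36} \approx 0.027778$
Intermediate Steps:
$I{\left(V \right)} = 54$ ($I{\left(V \right)} = - 9 \left(-5 - 1\right) = \left(-9\right) \left(-6\right) = 54$)
$w = -90$ ($w = 6 + 2 \left(6 - 54\right) = 6 + 2 \left(-48\right) = 6 - 96 = -90$)
$u{\left(k \right)} = \frac{1}{6}$
$u^{2}{\left(w \right)} = \left(\frac{1}{6}\right)^{2} = \frac{1}{36}$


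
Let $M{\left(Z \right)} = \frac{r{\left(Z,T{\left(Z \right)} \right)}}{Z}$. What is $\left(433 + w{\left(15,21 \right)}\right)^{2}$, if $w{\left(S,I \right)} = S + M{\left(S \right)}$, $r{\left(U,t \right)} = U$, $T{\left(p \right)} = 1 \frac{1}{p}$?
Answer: $201601$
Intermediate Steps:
$T{\left(p \right)} = \frac{1}{p}$
$M{\left(Z \right)} = 1$ ($M{\left(Z \right)} = \frac{Z}{Z} = 1$)
$w{\left(S,I \right)} = 1 + S$ ($w{\left(S,I \right)} = S + 1 = 1 + S$)
$\left(433 + w{\left(15,21 \right)}\right)^{2} = \left(433 + \left(1 + 15\right)\right)^{2} = \left(433 + 16\right)^{2} = 449^{2} = 201601$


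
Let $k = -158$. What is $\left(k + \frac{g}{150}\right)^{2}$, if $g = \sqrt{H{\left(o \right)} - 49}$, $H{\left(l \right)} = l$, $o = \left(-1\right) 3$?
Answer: $\frac{\left(11850 - i \sqrt{13}\right)^{2}}{5625} \approx 24964.0 - 15.191 i$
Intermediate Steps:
$o = -3$
$g = 2 i \sqrt{13}$ ($g = \sqrt{-3 - 49} = \sqrt{-52} = 2 i \sqrt{13} \approx 7.2111 i$)
$\left(k + \frac{g}{150}\right)^{2} = \left(-158 + \frac{2 i \sqrt{13}}{150}\right)^{2} = \left(-158 + 2 i \sqrt{13} \cdot \frac{1}{150}\right)^{2} = \left(-158 + \frac{i \sqrt{13}}{75}\right)^{2}$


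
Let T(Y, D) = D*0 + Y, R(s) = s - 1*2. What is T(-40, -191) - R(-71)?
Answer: 33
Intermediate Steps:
R(s) = -2 + s (R(s) = s - 2 = -2 + s)
T(Y, D) = Y (T(Y, D) = 0 + Y = Y)
T(-40, -191) - R(-71) = -40 - (-2 - 71) = -40 - 1*(-73) = -40 + 73 = 33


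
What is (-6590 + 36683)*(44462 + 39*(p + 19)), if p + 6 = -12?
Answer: 1339168593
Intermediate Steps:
p = -18 (p = -6 - 12 = -18)
(-6590 + 36683)*(44462 + 39*(p + 19)) = (-6590 + 36683)*(44462 + 39*(-18 + 19)) = 30093*(44462 + 39*1) = 30093*(44462 + 39) = 30093*44501 = 1339168593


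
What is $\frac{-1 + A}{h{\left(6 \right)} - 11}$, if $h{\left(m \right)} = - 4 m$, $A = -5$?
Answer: $\frac{6}{35} \approx 0.17143$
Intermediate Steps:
$\frac{-1 + A}{h{\left(6 \right)} - 11} = \frac{-1 - 5}{\left(-4\right) 6 - 11} = - \frac{6}{-24 - 11} = - \frac{6}{-35} = \left(-6\right) \left(- \frac{1}{35}\right) = \frac{6}{35}$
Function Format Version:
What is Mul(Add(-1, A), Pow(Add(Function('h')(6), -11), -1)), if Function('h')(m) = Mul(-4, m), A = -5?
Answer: Rational(6, 35) ≈ 0.17143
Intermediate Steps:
Mul(Add(-1, A), Pow(Add(Function('h')(6), -11), -1)) = Mul(Add(-1, -5), Pow(Add(Mul(-4, 6), -11), -1)) = Mul(-6, Pow(Add(-24, -11), -1)) = Mul(-6, Pow(-35, -1)) = Mul(-6, Rational(-1, 35)) = Rational(6, 35)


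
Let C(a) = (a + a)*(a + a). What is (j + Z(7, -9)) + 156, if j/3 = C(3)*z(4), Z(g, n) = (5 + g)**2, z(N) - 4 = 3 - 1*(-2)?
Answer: 1272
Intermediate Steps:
z(N) = 9 (z(N) = 4 + (3 - 1*(-2)) = 4 + (3 + 2) = 4 + 5 = 9)
C(a) = 4*a**2 (C(a) = (2*a)*(2*a) = 4*a**2)
j = 972 (j = 3*((4*3**2)*9) = 3*((4*9)*9) = 3*(36*9) = 3*324 = 972)
(j + Z(7, -9)) + 156 = (972 + (5 + 7)**2) + 156 = (972 + 12**2) + 156 = (972 + 144) + 156 = 1116 + 156 = 1272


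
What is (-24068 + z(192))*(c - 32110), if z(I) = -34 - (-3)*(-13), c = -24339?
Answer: 1362735309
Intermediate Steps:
z(I) = -73 (z(I) = -34 - 1*39 = -34 - 39 = -73)
(-24068 + z(192))*(c - 32110) = (-24068 - 73)*(-24339 - 32110) = -24141*(-56449) = 1362735309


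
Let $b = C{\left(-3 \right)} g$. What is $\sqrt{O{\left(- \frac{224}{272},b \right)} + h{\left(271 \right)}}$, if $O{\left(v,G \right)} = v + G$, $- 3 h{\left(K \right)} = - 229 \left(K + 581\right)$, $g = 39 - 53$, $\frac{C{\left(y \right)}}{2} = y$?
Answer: $\frac{\sqrt{18819442}}{17} \approx 255.18$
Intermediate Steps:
$C{\left(y \right)} = 2 y$
$g = -14$
$h{\left(K \right)} = \frac{133049}{3} + \frac{229 K}{3}$ ($h{\left(K \right)} = - \frac{\left(-229\right) \left(K + 581\right)}{3} = - \frac{\left(-229\right) \left(581 + K\right)}{3} = - \frac{-133049 - 229 K}{3} = \frac{133049}{3} + \frac{229 K}{3}$)
$b = 84$ ($b = 2 \left(-3\right) \left(-14\right) = \left(-6\right) \left(-14\right) = 84$)
$O{\left(v,G \right)} = G + v$
$\sqrt{O{\left(- \frac{224}{272},b \right)} + h{\left(271 \right)}} = \sqrt{\left(84 - \frac{224}{272}\right) + \left(\frac{133049}{3} + \frac{229}{3} \cdot 271\right)} = \sqrt{\left(84 - \frac{14}{17}\right) + \left(\frac{133049}{3} + \frac{62059}{3}\right)} = \sqrt{\left(84 - \frac{14}{17}\right) + 65036} = \sqrt{\frac{1414}{17} + 65036} = \sqrt{\frac{1107026}{17}} = \frac{\sqrt{18819442}}{17}$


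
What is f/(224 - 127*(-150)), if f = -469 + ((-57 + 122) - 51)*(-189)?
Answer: -3115/19274 ≈ -0.16162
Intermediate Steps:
f = -3115 (f = -469 + (65 - 51)*(-189) = -469 + 14*(-189) = -469 - 2646 = -3115)
f/(224 - 127*(-150)) = -3115/(224 - 127*(-150)) = -3115/(224 + 19050) = -3115/19274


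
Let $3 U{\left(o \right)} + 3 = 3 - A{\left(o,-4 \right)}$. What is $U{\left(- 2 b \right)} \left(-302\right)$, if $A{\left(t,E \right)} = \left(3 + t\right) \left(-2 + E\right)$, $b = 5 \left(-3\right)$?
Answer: $-19932$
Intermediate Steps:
$b = -15$
$A{\left(t,E \right)} = \left(-2 + E\right) \left(3 + t\right)$
$U{\left(o \right)} = 6 + 2 o$ ($U{\left(o \right)} = -1 + \frac{3 - \left(-6 - 2 o + 3 \left(-4\right) - 4 o\right)}{3} = -1 + \frac{3 - \left(-6 - 2 o - 12 - 4 o\right)}{3} = -1 + \frac{3 - \left(-18 - 6 o\right)}{3} = -1 + \frac{3 + \left(18 + 6 o\right)}{3} = -1 + \frac{21 + 6 o}{3} = -1 + \left(7 + 2 o\right) = 6 + 2 o$)
$U{\left(- 2 b \right)} \left(-302\right) = \left(6 + 2 \left(\left(-2\right) \left(-15\right)\right)\right) \left(-302\right) = \left(6 + 2 \cdot 30\right) \left(-302\right) = \left(6 + 60\right) \left(-302\right) = 66 \left(-302\right) = -19932$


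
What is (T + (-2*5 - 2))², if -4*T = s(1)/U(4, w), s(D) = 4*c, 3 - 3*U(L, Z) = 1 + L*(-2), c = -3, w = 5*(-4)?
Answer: 12321/100 ≈ 123.21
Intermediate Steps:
w = -20
U(L, Z) = ⅔ + 2*L/3 (U(L, Z) = 1 - (1 + L*(-2))/3 = 1 - (1 - 2*L)/3 = 1 + (-⅓ + 2*L/3) = ⅔ + 2*L/3)
s(D) = -12 (s(D) = 4*(-3) = -12)
T = 9/10 (T = -(-3)/(⅔ + (⅔)*4) = -(-3)/(⅔ + 8/3) = -(-3)/10/3 = -(-3)*3/10 = -¼*(-18/5) = 9/10 ≈ 0.90000)
(T + (-2*5 - 2))² = (9/10 + (-2*5 - 2))² = (9/10 + (-10 - 2))² = (9/10 - 12)² = (-111/10)² = 12321/100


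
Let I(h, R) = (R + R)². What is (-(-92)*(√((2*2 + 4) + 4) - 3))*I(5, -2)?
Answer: -4416 + 2944*√3 ≈ 683.16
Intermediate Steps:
I(h, R) = 4*R² (I(h, R) = (2*R)² = 4*R²)
(-(-92)*(√((2*2 + 4) + 4) - 3))*I(5, -2) = (-(-92)*(√((2*2 + 4) + 4) - 3))*(4*(-2)²) = (-(-92)*(√((4 + 4) + 4) - 3))*(4*4) = -(-92)*(√(8 + 4) - 3)*16 = -(-92)*(√12 - 3)*16 = -(-92)*(2*√3 - 3)*16 = -(-92)*(-3 + 2*√3)*16 = -23*(12 - 8*√3)*16 = (-276 + 184*√3)*16 = -4416 + 2944*√3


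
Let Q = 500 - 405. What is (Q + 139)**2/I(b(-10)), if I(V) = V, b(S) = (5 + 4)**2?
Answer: 676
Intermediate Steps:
Q = 95
b(S) = 81 (b(S) = 9**2 = 81)
(Q + 139)**2/I(b(-10)) = (95 + 139)**2/81 = 234**2*(1/81) = 54756*(1/81) = 676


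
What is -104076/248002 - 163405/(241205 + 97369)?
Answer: -37881097217/41983514574 ≈ -0.90228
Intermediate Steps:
-104076/248002 - 163405/(241205 + 97369) = -104076*1/248002 - 163405/338574 = -52038/124001 - 163405*1/338574 = -52038/124001 - 163405/338574 = -37881097217/41983514574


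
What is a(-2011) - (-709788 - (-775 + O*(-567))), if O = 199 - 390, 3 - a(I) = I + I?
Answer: 821335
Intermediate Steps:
a(I) = 3 - 2*I (a(I) = 3 - (I + I) = 3 - 2*I)
O = -191
a(-2011) - (-709788 - (-775 + O*(-567))) = (3 - 2*(-2011)) - (-709788 - (-775 - 191*(-567))) = (3 + 4022) - (-709788 - (-775 + 108297)) = 4025 - (-709788 - 1*107522) = 4025 - (-709788 - 107522) = 4025 - 1*(-817310) = 4025 + 817310 = 821335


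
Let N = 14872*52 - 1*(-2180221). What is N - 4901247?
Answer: -1947682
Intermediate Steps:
N = 2953565 (N = 773344 + 2180221 = 2953565)
N - 4901247 = 2953565 - 4901247 = -1947682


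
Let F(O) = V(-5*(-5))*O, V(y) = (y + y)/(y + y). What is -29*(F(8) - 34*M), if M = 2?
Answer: 1740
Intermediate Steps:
V(y) = 1 (V(y) = (2*y)/((2*y)) = (2*y)*(1/(2*y)) = 1)
F(O) = O (F(O) = 1*O = O)
-29*(F(8) - 34*M) = -29*(8 - 34*2) = -29*(8 - 68) = -29*(-60) = 1740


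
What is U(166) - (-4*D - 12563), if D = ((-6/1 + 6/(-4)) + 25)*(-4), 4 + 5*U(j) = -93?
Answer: 61318/5 ≈ 12264.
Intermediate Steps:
U(j) = -97/5 (U(j) = -4/5 + (1/5)*(-93) = -4/5 - 93/5 = -97/5)
D = -70 (D = ((-6*1 + 6*(-1/4)) + 25)*(-4) = ((-6 - 3/2) + 25)*(-4) = (-15/2 + 25)*(-4) = (35/2)*(-4) = -70)
U(166) - (-4*D - 12563) = -97/5 - (-4*(-70) - 12563) = -97/5 - (280 - 12563) = -97/5 - 1*(-12283) = -97/5 + 12283 = 61318/5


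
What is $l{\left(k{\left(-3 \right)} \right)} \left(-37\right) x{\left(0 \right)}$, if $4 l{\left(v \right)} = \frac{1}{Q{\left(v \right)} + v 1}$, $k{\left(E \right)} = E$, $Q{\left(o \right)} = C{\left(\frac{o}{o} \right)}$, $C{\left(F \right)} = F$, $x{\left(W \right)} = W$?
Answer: $0$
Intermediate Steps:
$Q{\left(o \right)} = 1$ ($Q{\left(o \right)} = \frac{o}{o} = 1$)
$l{\left(v \right)} = \frac{1}{4 \left(1 + v\right)}$ ($l{\left(v \right)} = \frac{1}{4 \left(1 + v 1\right)} = \frac{1}{4 \left(1 + v\right)}$)
$l{\left(k{\left(-3 \right)} \right)} \left(-37\right) x{\left(0 \right)} = \frac{1}{4 \left(1 - 3\right)} \left(-37\right) 0 = \frac{1}{4 \left(-2\right)} \left(-37\right) 0 = \frac{1}{4} \left(- \frac{1}{2}\right) \left(-37\right) 0 = \left(- \frac{1}{8}\right) \left(-37\right) 0 = \frac{37}{8} \cdot 0 = 0$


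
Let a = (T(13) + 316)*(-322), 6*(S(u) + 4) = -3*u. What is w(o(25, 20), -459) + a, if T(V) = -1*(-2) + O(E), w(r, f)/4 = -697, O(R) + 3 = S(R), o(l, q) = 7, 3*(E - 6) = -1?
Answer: -306053/3 ≈ -1.0202e+5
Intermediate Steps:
E = 17/3 (E = 6 + (1/3)*(-1) = 6 - 1/3 = 17/3 ≈ 5.6667)
S(u) = -4 - u/2 (S(u) = -4 + (-3*u)/6 = -4 - u/2)
O(R) = -7 - R/2 (O(R) = -3 + (-4 - R/2) = -7 - R/2)
w(r, f) = -2788 (w(r, f) = 4*(-697) = -2788)
T(V) = -47/6 (T(V) = -1*(-2) + (-7 - 1/2*17/3) = 2 + (-7 - 17/6) = 2 - 59/6 = -47/6)
a = -297689/3 (a = (-47/6 + 316)*(-322) = (1849/6)*(-322) = -297689/3 ≈ -99230.)
w(o(25, 20), -459) + a = -2788 - 297689/3 = -306053/3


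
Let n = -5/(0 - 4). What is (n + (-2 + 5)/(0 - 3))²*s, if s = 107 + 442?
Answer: 549/16 ≈ 34.313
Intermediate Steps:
n = 5/4 (n = -5/(-4) = -5*(-¼) = 5/4 ≈ 1.2500)
s = 549
(n + (-2 + 5)/(0 - 3))²*s = (5/4 + (-2 + 5)/(0 - 3))²*549 = (5/4 + 3/(-3))²*549 = (5/4 + 3*(-⅓))²*549 = (5/4 - 1)²*549 = (¼)²*549 = (1/16)*549 = 549/16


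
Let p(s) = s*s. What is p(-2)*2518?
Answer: 10072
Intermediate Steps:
p(s) = s**2
p(-2)*2518 = (-2)**2*2518 = 4*2518 = 10072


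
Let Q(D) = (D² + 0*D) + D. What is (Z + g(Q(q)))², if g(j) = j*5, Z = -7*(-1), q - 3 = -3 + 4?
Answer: 11449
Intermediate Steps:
q = 4 (q = 3 + (-3 + 4) = 3 + 1 = 4)
Q(D) = D + D² (Q(D) = (D² + 0) + D = D² + D = D + D²)
Z = 7
g(j) = 5*j
(Z + g(Q(q)))² = (7 + 5*(4*(1 + 4)))² = (7 + 5*(4*5))² = (7 + 5*20)² = (7 + 100)² = 107² = 11449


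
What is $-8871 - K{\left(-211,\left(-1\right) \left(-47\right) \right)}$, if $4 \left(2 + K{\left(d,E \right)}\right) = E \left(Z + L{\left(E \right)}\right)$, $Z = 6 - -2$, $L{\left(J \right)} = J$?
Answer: $- \frac{38061}{4} \approx -9515.3$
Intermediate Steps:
$Z = 8$ ($Z = 6 + 2 = 8$)
$K{\left(d,E \right)} = -2 + \frac{E \left(8 + E\right)}{4}$
$-8871 - K{\left(-211,\left(-1\right) \left(-47\right) \right)} = -8871 - \left(-2 + 2 \left(\left(-1\right) \left(-47\right)\right) + \frac{\left(\left(-1\right) \left(-47\right)\right)^{2}}{4}\right) = -8871 - \left(-2 + 2 \cdot 47 + \frac{47^{2}}{4}\right) = -8871 - \left(-2 + 94 + \frac{1}{4} \cdot 2209\right) = -8871 - \left(-2 + 94 + \frac{2209}{4}\right) = -8871 - \frac{2577}{4} = - \frac{38061}{4}$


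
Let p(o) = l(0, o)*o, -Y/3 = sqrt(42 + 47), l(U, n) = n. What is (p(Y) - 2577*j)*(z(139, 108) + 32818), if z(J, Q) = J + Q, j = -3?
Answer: 282110580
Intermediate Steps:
Y = -3*sqrt(89) (Y = -3*sqrt(42 + 47) = -3*sqrt(89) ≈ -28.302)
p(o) = o**2 (p(o) = o*o = o**2)
(p(Y) - 2577*j)*(z(139, 108) + 32818) = ((-3*sqrt(89))**2 - 2577*(-3))*((139 + 108) + 32818) = (801 + 7731)*(247 + 32818) = 8532*33065 = 282110580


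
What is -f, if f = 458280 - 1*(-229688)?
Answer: -687968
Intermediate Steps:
f = 687968 (f = 458280 + 229688 = 687968)
-f = -1*687968 = -687968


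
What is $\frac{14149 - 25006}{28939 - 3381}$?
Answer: $- \frac{10857}{25558} \approx -0.4248$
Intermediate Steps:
$\frac{14149 - 25006}{28939 - 3381} = - \frac{10857}{25558}$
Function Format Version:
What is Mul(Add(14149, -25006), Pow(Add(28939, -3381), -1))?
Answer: Rational(-10857, 25558) ≈ -0.42480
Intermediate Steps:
Mul(Add(14149, -25006), Pow(Add(28939, -3381), -1)) = Mul(-10857, Pow(25558, -1)) = Mul(-10857, Rational(1, 25558)) = Rational(-10857, 25558)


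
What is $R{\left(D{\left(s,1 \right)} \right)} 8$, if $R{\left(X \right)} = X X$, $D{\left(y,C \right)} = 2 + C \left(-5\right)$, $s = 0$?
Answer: $72$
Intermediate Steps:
$D{\left(y,C \right)} = 2 - 5 C$
$R{\left(X \right)} = X^{2}$
$R{\left(D{\left(s,1 \right)} \right)} 8 = \left(2 - 5\right)^{2} \cdot 8 = \left(-3\right)^{2} \cdot 8 = 9 \cdot 8 = 72$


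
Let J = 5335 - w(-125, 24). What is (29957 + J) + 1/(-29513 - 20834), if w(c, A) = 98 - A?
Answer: 1773120645/50347 ≈ 35218.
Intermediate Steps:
J = 5261 (J = 5335 - (98 - 1*24) = 5335 - (98 - 24) = 5335 - 1*74 = 5335 - 74 = 5261)
(29957 + J) + 1/(-29513 - 20834) = (29957 + 5261) + 1/(-29513 - 20834) = 35218 + 1/(-50347) = 35218 - 1/50347 = 1773120645/50347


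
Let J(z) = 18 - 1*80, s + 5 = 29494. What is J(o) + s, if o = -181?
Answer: 29427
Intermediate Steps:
s = 29489 (s = -5 + 29494 = 29489)
J(z) = -62 (J(z) = 18 - 80 = -62)
J(o) + s = -62 + 29489 = 29427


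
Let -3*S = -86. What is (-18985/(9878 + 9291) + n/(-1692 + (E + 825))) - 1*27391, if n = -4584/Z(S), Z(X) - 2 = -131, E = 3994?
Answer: -70602357812272/2577482909 ≈ -27392.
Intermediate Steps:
S = 86/3 (S = -⅓*(-86) = 86/3 ≈ 28.667)
Z(X) = -129 (Z(X) = 2 - 131 = -129)
n = 1528/43 (n = -4584/(-129) = -4584*(-1/129) = 1528/43 ≈ 35.535)
(-18985/(9878 + 9291) + n/(-1692 + (E + 825))) - 1*27391 = (-18985/(9878 + 9291) + 1528/(43*(-1692 + (3994 + 825)))) - 1*27391 = (-18985/19169 + 1528/(43*(-1692 + 4819))) - 27391 = (-18985*1/19169 + (1528/43)/3127) - 27391 = (-18985/19169 + (1528/43)*(1/3127)) - 27391 = (-18985/19169 + 1528/134461) - 27391 = -2523451853/2577482909 - 27391 = -70602357812272/2577482909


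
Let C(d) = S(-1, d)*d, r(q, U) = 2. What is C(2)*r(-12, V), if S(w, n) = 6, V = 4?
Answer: 24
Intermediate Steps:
C(d) = 6*d
C(2)*r(-12, V) = (6*2)*2 = 12*2 = 24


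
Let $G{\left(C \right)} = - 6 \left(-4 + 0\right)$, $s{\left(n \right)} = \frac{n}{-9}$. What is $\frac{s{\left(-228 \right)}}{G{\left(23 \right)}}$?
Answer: $\frac{19}{18} \approx 1.0556$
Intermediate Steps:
$s{\left(n \right)} = - \frac{n}{9}$
$G{\left(C \right)} = 24$ ($G{\left(C \right)} = \left(-6\right) \left(-4\right) = 24$)
$\frac{s{\left(-228 \right)}}{G{\left(23 \right)}} = \frac{\left(- \frac{1}{9}\right) \left(-228\right)}{24} = \frac{76}{3} \cdot \frac{1}{24} = \frac{19}{18}$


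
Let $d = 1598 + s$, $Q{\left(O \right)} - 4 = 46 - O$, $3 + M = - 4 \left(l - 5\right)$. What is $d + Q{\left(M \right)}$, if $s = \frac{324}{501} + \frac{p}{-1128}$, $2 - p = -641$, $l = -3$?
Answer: $\frac{304995187}{188376} \approx 1619.1$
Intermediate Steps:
$p = 643$ ($p = 2 - -641 = 2 + 641 = 643$)
$M = 29$ ($M = -3 - 4 \left(-3 - 5\right) = -3 - -32 = -3 + 32 = 29$)
$s = \frac{14443}{188376}$ ($s = \frac{324}{501} + \frac{643}{-1128} = 324 \cdot \frac{1}{501} + 643 \left(- \frac{1}{1128}\right) = \frac{108}{167} - \frac{643}{1128} = \frac{14443}{188376} \approx 0.076671$)
$Q{\left(O \right)} = 50 - O$ ($Q{\left(O \right)} = 4 - \left(-46 + O\right) = 50 - O$)
$d = \frac{301039291}{188376}$ ($d = 1598 + \frac{14443}{188376} = \frac{301039291}{188376} \approx 1598.1$)
$d + Q{\left(M \right)} = \frac{301039291}{188376} + \left(50 - 29\right) = \frac{301039291}{188376} + 21 = \frac{304995187}{188376}$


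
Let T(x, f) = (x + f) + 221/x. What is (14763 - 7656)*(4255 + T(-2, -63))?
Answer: 57986013/2 ≈ 2.8993e+7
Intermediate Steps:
T(x, f) = f + x + 221/x (T(x, f) = (f + x) + 221/x = f + x + 221/x)
(14763 - 7656)*(4255 + T(-2, -63)) = (14763 - 7656)*(4255 + (-63 - 2 + 221/(-2))) = 7107*(4255 + (-63 - 2 + 221*(-½))) = 7107*(4255 + (-63 - 2 - 221/2)) = 7107*(4255 - 351/2) = 7107*(8159/2) = 57986013/2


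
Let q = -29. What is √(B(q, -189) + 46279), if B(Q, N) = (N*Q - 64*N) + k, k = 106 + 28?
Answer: 9*√790 ≈ 252.96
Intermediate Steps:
k = 134
B(Q, N) = 134 - 64*N + N*Q (B(Q, N) = (N*Q - 64*N) + 134 = (-64*N + N*Q) + 134 = 134 - 64*N + N*Q)
√(B(q, -189) + 46279) = √((134 - 64*(-189) - 189*(-29)) + 46279) = √((134 + 12096 + 5481) + 46279) = √(17711 + 46279) = √63990 = 9*√790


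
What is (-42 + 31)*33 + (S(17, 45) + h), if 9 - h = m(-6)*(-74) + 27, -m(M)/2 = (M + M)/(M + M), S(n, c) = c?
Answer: -484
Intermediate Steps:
m(M) = -2 (m(M) = -2*(M + M)/(M + M) = -2*2*M/(2*M) = -2*2*M*1/(2*M) = -2*1 = -2)
h = -166 (h = 9 - (-2*(-74) + 27) = 9 - (148 + 27) = 9 - 1*175 = 9 - 175 = -166)
(-42 + 31)*33 + (S(17, 45) + h) = (-42 + 31)*33 + (45 - 166) = -11*33 - 121 = -363 - 121 = -484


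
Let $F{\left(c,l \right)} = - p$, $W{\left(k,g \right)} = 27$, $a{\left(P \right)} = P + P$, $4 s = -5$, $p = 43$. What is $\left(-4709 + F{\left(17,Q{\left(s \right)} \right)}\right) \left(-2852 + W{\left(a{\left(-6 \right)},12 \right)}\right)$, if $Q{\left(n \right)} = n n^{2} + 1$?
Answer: $13424400$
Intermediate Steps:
$s = - \frac{5}{4}$ ($s = \frac{1}{4} \left(-5\right) = - \frac{5}{4} \approx -1.25$)
$Q{\left(n \right)} = 1 + n^{3}$ ($Q{\left(n \right)} = n^{3} + 1 = 1 + n^{3}$)
$a{\left(P \right)} = 2 P$
$F{\left(c,l \right)} = -43$ ($F{\left(c,l \right)} = \left(-1\right) 43 = -43$)
$\left(-4709 + F{\left(17,Q{\left(s \right)} \right)}\right) \left(-2852 + W{\left(a{\left(-6 \right)},12 \right)}\right) = \left(-4709 - 43\right) \left(-2852 + 27\right) = \left(-4752\right) \left(-2825\right) = 13424400$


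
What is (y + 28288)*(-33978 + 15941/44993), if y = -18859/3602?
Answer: -155741300810124121/162064786 ≈ -9.6098e+8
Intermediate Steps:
y = -18859/3602 (y = -18859*1/3602 = -18859/3602 ≈ -5.2357)
(y + 28288)*(-33978 + 15941/44993) = (-18859/3602 + 28288)*(-33978 + 15941/44993) = 101874517*(-33978 + 15941*(1/44993))/3602 = 101874517*(-33978 + 15941/44993)/3602 = (101874517/3602)*(-1528756213/44993) = -155741300810124121/162064786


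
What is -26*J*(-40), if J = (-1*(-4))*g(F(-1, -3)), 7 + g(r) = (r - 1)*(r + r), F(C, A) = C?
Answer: -12480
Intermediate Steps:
g(r) = -7 + 2*r*(-1 + r) (g(r) = -7 + (r - 1)*(r + r) = -7 + (-1 + r)*(2*r) = -7 + 2*r*(-1 + r))
J = -12 (J = (-1*(-4))*(-7 - 2*(-1) + 2*(-1)**2) = 4*(-7 + 2 + 2*1) = 4*(-7 + 2 + 2) = 4*(-3) = -12)
-26*J*(-40) = -26*(-12)*(-40) = 312*(-40) = -12480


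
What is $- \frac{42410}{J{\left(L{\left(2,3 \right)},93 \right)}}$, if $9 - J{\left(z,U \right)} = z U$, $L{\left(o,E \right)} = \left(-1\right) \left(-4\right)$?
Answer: $\frac{42410}{363} \approx 116.83$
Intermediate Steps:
$L{\left(o,E \right)} = 4$
$J{\left(z,U \right)} = 9 - U z$ ($J{\left(z,U \right)} = 9 - z U = 9 - U z$)
$- \frac{42410}{J{\left(L{\left(2,3 \right)},93 \right)}} = - \frac{42410}{9 - 93 \cdot 4} = - \frac{42410}{9 - 372} = - \frac{42410}{-363} = \left(-42410\right) \left(- \frac{1}{363}\right) = \frac{42410}{363}$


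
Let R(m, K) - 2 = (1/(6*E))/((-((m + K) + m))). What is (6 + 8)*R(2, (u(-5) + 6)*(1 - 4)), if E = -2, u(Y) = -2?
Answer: 1337/48 ≈ 27.854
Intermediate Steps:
R(m, K) = 2 - 1/(12*(-K - 2*m)) (R(m, K) = 2 + (1/(6*(-2)))/((-((m + K) + m))) = 2 + ((1/6)*(-1/2))/((-((K + m) + m))) = 2 - (-1/(K + 2*m))/12 = 2 - 1/(12*(-K - 2*m)))
(6 + 8)*R(2, (u(-5) + 6)*(1 - 4)) = (6 + 8)*((1 + 24*((-2 + 6)*(1 - 4)) + 48*2)/(12*((-2 + 6)*(1 - 4) + 2*2))) = 14*((1 + 24*(4*(-3)) + 96)/(12*(4*(-3) + 4))) = 14*((1 + 24*(-12) + 96)/(12*(-12 + 4))) = 14*((1/12)*(1 - 288 + 96)/(-8)) = 14*((1/12)*(-1/8)*(-191)) = 14*(191/96) = 1337/48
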